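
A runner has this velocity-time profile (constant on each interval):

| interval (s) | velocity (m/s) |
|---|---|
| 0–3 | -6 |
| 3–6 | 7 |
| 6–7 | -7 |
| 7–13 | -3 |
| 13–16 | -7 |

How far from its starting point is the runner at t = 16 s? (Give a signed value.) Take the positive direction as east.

-43 m

Net displacement equals the area under the velocity-time graph (areas below the axis count negative).
0–3 s: -6 × 3 = -18 m
3–6 s: 7 × 3 = 21 m
6–7 s: -7 × 1 = -7 m
7–13 s: -3 × 6 = -18 m
13–16 s: -7 × 3 = -21 m
Net displacement = -43 m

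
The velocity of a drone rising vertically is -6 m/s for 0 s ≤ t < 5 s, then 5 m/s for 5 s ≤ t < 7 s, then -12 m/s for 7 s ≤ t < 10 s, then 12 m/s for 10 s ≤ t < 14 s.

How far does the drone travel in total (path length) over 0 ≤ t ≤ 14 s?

124 m

Total distance travelled is ∫|v| dt — sum the magnitudes of each area piece.
0–5 s: |-6| × 5 = 30 m
5–7 s: |5| × 2 = 10 m
7–10 s: |-12| × 3 = 36 m
10–14 s: |12| × 4 = 48 m
Total distance = 124 m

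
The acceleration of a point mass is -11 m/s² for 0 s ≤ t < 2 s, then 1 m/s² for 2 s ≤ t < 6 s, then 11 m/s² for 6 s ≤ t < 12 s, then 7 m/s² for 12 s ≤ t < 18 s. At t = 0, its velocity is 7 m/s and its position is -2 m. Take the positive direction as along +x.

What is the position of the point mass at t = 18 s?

On each constant-a segment, Δv = aΔt and Δx = v₀Δt + ½aΔt²; chain segment to segment.
0–2 s: v starts 7 m/s; Δx = 7·2 + ½·-11·2² = -8 m; v ends -15 m/s.
2–6 s: v starts -15 m/s; Δx = -15·4 + ½·1·4² = -52 m; v ends -11 m/s.
6–12 s: v starts -11 m/s; Δx = -11·6 + ½·11·6² = 132 m; v ends 55 m/s.
12–18 s: v starts 55 m/s; Δx = 55·6 + ½·7·6² = 456 m; v ends 97 m/s.
x(18) = -2 + Σ Δx = 526 m.

526 m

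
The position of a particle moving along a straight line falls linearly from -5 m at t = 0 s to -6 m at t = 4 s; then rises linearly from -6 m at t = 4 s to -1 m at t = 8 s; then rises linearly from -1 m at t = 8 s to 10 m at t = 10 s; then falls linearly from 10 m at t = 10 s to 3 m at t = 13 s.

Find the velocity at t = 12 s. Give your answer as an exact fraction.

Velocity is the slope of the x-t graph on 10–13 s: (3 − 10)/(13 − 10) = -7/3 m/s.

-7/3 m/s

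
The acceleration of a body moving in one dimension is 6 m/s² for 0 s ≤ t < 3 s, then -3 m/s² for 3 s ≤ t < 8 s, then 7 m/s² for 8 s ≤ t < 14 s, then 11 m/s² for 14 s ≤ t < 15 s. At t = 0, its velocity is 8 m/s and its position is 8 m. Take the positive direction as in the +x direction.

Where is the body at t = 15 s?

On each constant-a segment, Δv = aΔt and Δx = v₀Δt + ½aΔt²; chain segment to segment.
0–3 s: v starts 8 m/s; Δx = 8·3 + ½·6·3² = 51 m; v ends 26 m/s.
3–8 s: v starts 26 m/s; Δx = 26·5 + ½·-3·5² = 92.5 m; v ends 11 m/s.
8–14 s: v starts 11 m/s; Δx = 11·6 + ½·7·6² = 192 m; v ends 53 m/s.
14–15 s: v starts 53 m/s; Δx = 53·1 + ½·11·1² = 58.5 m; v ends 64 m/s.
x(15) = 8 + Σ Δx = 402 m.

402 m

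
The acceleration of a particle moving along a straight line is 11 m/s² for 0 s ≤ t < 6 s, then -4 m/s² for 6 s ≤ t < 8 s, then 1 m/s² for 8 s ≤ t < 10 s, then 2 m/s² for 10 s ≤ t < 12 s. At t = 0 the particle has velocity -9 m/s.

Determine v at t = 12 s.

Δv equals the area under the a-t graph; then v = v₀ + Δv.
0–6 s: 11 × 6 = 66 m/s
6–8 s: -4 × 2 = -8 m/s
8–10 s: 1 × 2 = 2 m/s
10–12 s: 2 × 2 = 4 m/s
Δv = 64 m/s, so v(12) = -9 + (64) = 55 m/s.

55 m/s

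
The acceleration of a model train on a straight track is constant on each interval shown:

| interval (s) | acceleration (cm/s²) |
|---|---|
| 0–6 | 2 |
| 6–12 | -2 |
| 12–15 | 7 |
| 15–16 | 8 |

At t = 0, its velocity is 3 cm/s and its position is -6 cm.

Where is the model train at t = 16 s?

On each constant-a segment, Δv = aΔt and Δx = v₀Δt + ½aΔt²; chain segment to segment.
0–6 s: v starts 3 cm/s; Δx = 3·6 + ½·2·6² = 54 cm; v ends 15 cm/s.
6–12 s: v starts 15 cm/s; Δx = 15·6 + ½·-2·6² = 54 cm; v ends 3 cm/s.
12–15 s: v starts 3 cm/s; Δx = 3·3 + ½·7·3² = 40.5 cm; v ends 24 cm/s.
15–16 s: v starts 24 cm/s; Δx = 24·1 + ½·8·1² = 28 cm; v ends 32 cm/s.
x(16) = -6 + Σ Δx = 170.5 cm.

170.5 cm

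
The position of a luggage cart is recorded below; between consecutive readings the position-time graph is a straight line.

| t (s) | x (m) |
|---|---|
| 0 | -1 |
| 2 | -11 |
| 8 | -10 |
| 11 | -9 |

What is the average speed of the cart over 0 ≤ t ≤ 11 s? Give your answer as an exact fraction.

Average speed = (total path length)/(elapsed time); on a piecewise-linear x-t graph the path length is Σ|Δx|.
0–2 s: |Δx| = |-11 − -1| = 10 m
2–8 s: |Δx| = |-10 − -11| = 1 m
8–11 s: |Δx| = |-9 − -10| = 1 m
Total path = 12 m; average speed = 12/11 = 12/11 m/s.

12/11 m/s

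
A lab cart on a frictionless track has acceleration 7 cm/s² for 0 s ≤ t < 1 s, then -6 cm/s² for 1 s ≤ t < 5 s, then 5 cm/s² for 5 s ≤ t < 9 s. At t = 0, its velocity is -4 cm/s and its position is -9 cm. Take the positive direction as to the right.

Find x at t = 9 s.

On each constant-a segment, Δv = aΔt and Δx = v₀Δt + ½aΔt²; chain segment to segment.
0–1 s: v starts -4 cm/s; Δx = -4·1 + ½·7·1² = -0.5 cm; v ends 3 cm/s.
1–5 s: v starts 3 cm/s; Δx = 3·4 + ½·-6·4² = -36 cm; v ends -21 cm/s.
5–9 s: v starts -21 cm/s; Δx = -21·4 + ½·5·4² = -44 cm; v ends -1 cm/s.
x(9) = -9 + Σ Δx = -89.5 cm.

-89.5 cm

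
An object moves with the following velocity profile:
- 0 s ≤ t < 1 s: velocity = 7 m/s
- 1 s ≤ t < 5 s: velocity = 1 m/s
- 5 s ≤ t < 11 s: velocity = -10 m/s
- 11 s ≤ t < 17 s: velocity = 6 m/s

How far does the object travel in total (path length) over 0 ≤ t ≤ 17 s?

107 m

Distance (not displacement) is the total path length: add the absolute areas under v-t.
0–1 s: |7| × 1 = 7 m
1–5 s: |1| × 4 = 4 m
5–11 s: |-10| × 6 = 60 m
11–17 s: |6| × 6 = 36 m
Total distance = 107 m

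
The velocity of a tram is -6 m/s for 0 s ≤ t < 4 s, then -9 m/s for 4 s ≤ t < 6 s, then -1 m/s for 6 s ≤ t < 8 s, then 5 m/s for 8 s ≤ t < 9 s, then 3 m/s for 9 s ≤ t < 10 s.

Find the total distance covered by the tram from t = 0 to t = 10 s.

52 m

Distance (not displacement) is the total path length: add the absolute areas under v-t.
0–4 s: |-6| × 4 = 24 m
4–6 s: |-9| × 2 = 18 m
6–8 s: |-1| × 2 = 2 m
8–9 s: |5| × 1 = 5 m
9–10 s: |3| × 1 = 3 m
Total distance = 52 m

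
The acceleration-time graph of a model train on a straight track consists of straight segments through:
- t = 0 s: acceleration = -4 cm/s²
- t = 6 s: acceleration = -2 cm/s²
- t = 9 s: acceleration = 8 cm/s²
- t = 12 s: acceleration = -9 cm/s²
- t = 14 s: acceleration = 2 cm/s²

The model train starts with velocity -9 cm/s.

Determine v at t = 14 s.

-26.5 cm/s

Δv equals the area under the a-t graph; then v = v₀ + Δv.
0–6 s: ½(-4 + -2)(6) = -18 cm/s
6–9 s: ½(-2 + 8)(3) = 9 cm/s
9–12 s: ½(8 + -9)(3) = -1.5 cm/s
12–14 s: ½(-9 + 2)(2) = -7 cm/s
Δv = -17.5 cm/s, so v(14) = -9 + (-17.5) = -26.5 cm/s.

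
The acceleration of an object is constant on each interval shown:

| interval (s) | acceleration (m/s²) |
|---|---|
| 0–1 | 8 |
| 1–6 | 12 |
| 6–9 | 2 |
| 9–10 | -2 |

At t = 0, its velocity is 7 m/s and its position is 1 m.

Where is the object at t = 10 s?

On each constant-a segment, Δv = aΔt and Δx = v₀Δt + ½aΔt²; chain segment to segment.
0–1 s: v starts 7 m/s; Δx = 7·1 + ½·8·1² = 11 m; v ends 15 m/s.
1–6 s: v starts 15 m/s; Δx = 15·5 + ½·12·5² = 225 m; v ends 75 m/s.
6–9 s: v starts 75 m/s; Δx = 75·3 + ½·2·3² = 234 m; v ends 81 m/s.
9–10 s: v starts 81 m/s; Δx = 81·1 + ½·-2·1² = 80 m; v ends 79 m/s.
x(10) = 1 + Σ Δx = 551 m.

551 m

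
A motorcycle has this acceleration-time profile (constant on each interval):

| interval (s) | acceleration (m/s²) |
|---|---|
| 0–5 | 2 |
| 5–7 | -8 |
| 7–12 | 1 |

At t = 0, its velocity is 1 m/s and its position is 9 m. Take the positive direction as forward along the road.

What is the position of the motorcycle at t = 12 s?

32.5 m

On each constant-a segment, Δv = aΔt and Δx = v₀Δt + ½aΔt²; chain segment to segment.
0–5 s: v starts 1 m/s; Δx = 1·5 + ½·2·5² = 30 m; v ends 11 m/s.
5–7 s: v starts 11 m/s; Δx = 11·2 + ½·-8·2² = 6 m; v ends -5 m/s.
7–12 s: v starts -5 m/s; Δx = -5·5 + ½·1·5² = -12.5 m; v ends 0 m/s.
x(12) = 9 + Σ Δx = 32.5 m.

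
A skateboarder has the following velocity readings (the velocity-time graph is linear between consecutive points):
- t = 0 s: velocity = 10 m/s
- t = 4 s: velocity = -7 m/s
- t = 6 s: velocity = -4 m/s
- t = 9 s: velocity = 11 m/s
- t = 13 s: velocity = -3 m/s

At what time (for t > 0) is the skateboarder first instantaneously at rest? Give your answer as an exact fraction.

t = 40/17 s

v changes sign on 0–4 s (from 10 to -7); the graph is linear there, so v = 0 at t = 0 + (-10)·(4 − 0)/(-7 − 10) = 40/17 s.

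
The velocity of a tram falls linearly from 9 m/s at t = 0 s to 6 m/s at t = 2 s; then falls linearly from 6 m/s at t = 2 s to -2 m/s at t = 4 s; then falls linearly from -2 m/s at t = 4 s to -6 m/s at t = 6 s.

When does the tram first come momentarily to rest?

v changes sign on 2–4 s (from 6 to -2); the graph is linear there, so v = 0 at t = 2 + (-6)·(4 − 2)/(-2 − 6) = 3.5 s.

t = 3.5 s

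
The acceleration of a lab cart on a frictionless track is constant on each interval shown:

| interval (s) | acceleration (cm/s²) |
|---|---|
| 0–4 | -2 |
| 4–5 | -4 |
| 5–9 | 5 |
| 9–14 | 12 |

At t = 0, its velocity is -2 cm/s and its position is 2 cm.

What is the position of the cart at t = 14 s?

130 cm

On each constant-a segment, Δv = aΔt and Δx = v₀Δt + ½aΔt²; chain segment to segment.
0–4 s: v starts -2 cm/s; Δx = -2·4 + ½·-2·4² = -24 cm; v ends -10 cm/s.
4–5 s: v starts -10 cm/s; Δx = -10·1 + ½·-4·1² = -12 cm; v ends -14 cm/s.
5–9 s: v starts -14 cm/s; Δx = -14·4 + ½·5·4² = -16 cm; v ends 6 cm/s.
9–14 s: v starts 6 cm/s; Δx = 6·5 + ½·12·5² = 180 cm; v ends 66 cm/s.
x(14) = 2 + Σ Δx = 130 cm.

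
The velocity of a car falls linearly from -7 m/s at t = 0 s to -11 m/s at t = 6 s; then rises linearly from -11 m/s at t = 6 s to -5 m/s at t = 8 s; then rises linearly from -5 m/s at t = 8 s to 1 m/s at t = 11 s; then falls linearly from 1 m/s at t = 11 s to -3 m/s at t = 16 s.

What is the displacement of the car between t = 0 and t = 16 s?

-81 m

Displacement is the signed area under the v-t curve.
0–6 s: ½(-7 + -11)(6) = -54 m
6–8 s: ½(-11 + -5)(2) = -16 m
8–11 s: ½(-5 + 1)(3) = -6 m
11–16 s: ½(1 + -3)(5) = -5 m
Net displacement = -81 m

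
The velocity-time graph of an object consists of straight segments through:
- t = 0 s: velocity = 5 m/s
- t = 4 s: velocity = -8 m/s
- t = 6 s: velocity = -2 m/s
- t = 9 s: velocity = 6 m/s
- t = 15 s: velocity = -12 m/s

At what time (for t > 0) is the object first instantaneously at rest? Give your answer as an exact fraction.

v changes sign on 0–4 s (from 5 to -8); the graph is linear there, so v = 0 at t = 0 + (-5)·(4 − 0)/(-8 − 5) = 20/13 s.

t = 20/13 s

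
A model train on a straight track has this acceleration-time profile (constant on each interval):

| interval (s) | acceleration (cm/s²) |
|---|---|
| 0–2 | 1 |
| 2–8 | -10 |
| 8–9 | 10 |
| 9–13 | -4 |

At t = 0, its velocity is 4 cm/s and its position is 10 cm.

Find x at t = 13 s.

-381 cm

On each constant-a segment, Δv = aΔt and Δx = v₀Δt + ½aΔt²; chain segment to segment.
0–2 s: v starts 4 cm/s; Δx = 4·2 + ½·1·2² = 10 cm; v ends 6 cm/s.
2–8 s: v starts 6 cm/s; Δx = 6·6 + ½·-10·6² = -144 cm; v ends -54 cm/s.
8–9 s: v starts -54 cm/s; Δx = -54·1 + ½·10·1² = -49 cm; v ends -44 cm/s.
9–13 s: v starts -44 cm/s; Δx = -44·4 + ½·-4·4² = -208 cm; v ends -60 cm/s.
x(13) = 10 + Σ Δx = -381 cm.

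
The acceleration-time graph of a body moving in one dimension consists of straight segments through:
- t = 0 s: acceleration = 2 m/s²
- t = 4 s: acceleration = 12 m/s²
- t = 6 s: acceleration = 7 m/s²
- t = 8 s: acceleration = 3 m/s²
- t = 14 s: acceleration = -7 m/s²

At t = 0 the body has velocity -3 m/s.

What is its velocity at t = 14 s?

Δv equals the area under the a-t graph; then v = v₀ + Δv.
0–4 s: ½(2 + 12)(4) = 28 m/s
4–6 s: ½(12 + 7)(2) = 19 m/s
6–8 s: ½(7 + 3)(2) = 10 m/s
8–14 s: ½(3 + -7)(6) = -12 m/s
Δv = 45 m/s, so v(14) = -3 + (45) = 42 m/s.

42 m/s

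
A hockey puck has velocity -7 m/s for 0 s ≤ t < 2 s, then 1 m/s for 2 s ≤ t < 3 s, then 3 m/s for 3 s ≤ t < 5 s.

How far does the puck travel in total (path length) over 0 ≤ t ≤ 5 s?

21 m

Distance (not displacement) is the total path length: add the absolute areas under v-t.
0–2 s: |-7| × 2 = 14 m
2–3 s: |1| × 1 = 1 m
3–5 s: |3| × 2 = 6 m
Total distance = 21 m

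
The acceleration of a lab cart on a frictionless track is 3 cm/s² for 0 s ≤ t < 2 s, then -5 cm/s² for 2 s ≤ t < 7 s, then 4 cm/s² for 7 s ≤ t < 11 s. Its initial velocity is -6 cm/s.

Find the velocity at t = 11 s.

Δv equals the area under the a-t graph; then v = v₀ + Δv.
0–2 s: 3 × 2 = 6 cm/s
2–7 s: -5 × 5 = -25 cm/s
7–11 s: 4 × 4 = 16 cm/s
Δv = -3 cm/s, so v(11) = -6 + (-3) = -9 cm/s.

-9 cm/s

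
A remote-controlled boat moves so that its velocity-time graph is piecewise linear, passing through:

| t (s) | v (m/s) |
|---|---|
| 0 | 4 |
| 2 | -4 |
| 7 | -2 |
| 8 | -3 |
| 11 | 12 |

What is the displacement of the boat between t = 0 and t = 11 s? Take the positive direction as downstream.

Displacement is the signed area under the v-t curve.
0–2 s: ½(4 + -4)(2) = 0 m
2–7 s: ½(-4 + -2)(5) = -15 m
7–8 s: ½(-2 + -3)(1) = -2.5 m
8–11 s: ½(-3 + 12)(3) = 13.5 m
Net displacement = -4 m

-4 m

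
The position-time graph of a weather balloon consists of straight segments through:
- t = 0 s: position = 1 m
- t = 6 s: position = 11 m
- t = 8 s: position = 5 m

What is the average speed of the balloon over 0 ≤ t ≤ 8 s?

2 m/s

Average speed = (total path length)/(elapsed time); on a piecewise-linear x-t graph the path length is Σ|Δx|.
0–6 s: |Δx| = |11 − 1| = 10 m
6–8 s: |Δx| = |5 − 11| = 6 m
Total path = 16 m; average speed = 16/8 = 2 m/s.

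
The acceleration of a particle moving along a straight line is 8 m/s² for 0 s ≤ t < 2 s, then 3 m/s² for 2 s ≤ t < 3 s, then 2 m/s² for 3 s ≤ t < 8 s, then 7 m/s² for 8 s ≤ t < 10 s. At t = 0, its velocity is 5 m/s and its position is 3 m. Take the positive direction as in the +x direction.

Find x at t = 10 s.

On each constant-a segment, Δv = aΔt and Δx = v₀Δt + ½aΔt²; chain segment to segment.
0–2 s: v starts 5 m/s; Δx = 5·2 + ½·8·2² = 26 m; v ends 21 m/s.
2–3 s: v starts 21 m/s; Δx = 21·1 + ½·3·1² = 22.5 m; v ends 24 m/s.
3–8 s: v starts 24 m/s; Δx = 24·5 + ½·2·5² = 145 m; v ends 34 m/s.
8–10 s: v starts 34 m/s; Δx = 34·2 + ½·7·2² = 82 m; v ends 48 m/s.
x(10) = 3 + Σ Δx = 278.5 m.

278.5 m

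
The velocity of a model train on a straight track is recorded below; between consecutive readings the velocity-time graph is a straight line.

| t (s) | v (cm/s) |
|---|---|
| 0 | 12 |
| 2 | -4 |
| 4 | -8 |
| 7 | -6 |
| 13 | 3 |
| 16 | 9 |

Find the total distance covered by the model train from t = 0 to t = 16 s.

76 cm

Distance (not displacement) is the total path length: add the absolute areas under v-t.
0–2 s: v = 0 at t = 1.5 s; triangle areas 9 + 1 = 10 cm
2–4 s: |½(-4 + -8)(2)| = 12 cm
4–7 s: |½(-8 + -6)(3)| = 21 cm
7–13 s: v = 0 at t = 11 s; triangle areas 12 + 3 = 15 cm
13–16 s: |½(3 + 9)(3)| = 18 cm
Total distance = 76 cm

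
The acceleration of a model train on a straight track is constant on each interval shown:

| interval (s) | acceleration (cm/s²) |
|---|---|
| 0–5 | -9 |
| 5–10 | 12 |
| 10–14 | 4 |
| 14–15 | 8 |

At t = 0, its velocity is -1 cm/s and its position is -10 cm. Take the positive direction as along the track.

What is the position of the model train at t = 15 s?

-85.5 cm

On each constant-a segment, Δv = aΔt and Δx = v₀Δt + ½aΔt²; chain segment to segment.
0–5 s: v starts -1 cm/s; Δx = -1·5 + ½·-9·5² = -117.5 cm; v ends -46 cm/s.
5–10 s: v starts -46 cm/s; Δx = -46·5 + ½·12·5² = -80 cm; v ends 14 cm/s.
10–14 s: v starts 14 cm/s; Δx = 14·4 + ½·4·4² = 88 cm; v ends 30 cm/s.
14–15 s: v starts 30 cm/s; Δx = 30·1 + ½·8·1² = 34 cm; v ends 38 cm/s.
x(15) = -10 + Σ Δx = -85.5 cm.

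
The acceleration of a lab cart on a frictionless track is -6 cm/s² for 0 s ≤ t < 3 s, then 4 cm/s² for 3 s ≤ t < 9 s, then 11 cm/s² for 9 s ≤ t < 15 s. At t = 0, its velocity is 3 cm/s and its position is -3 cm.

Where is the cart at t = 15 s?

On each constant-a segment, Δv = aΔt and Δx = v₀Δt + ½aΔt²; chain segment to segment.
0–3 s: v starts 3 cm/s; Δx = 3·3 + ½·-6·3² = -18 cm; v ends -15 cm/s.
3–9 s: v starts -15 cm/s; Δx = -15·6 + ½·4·6² = -18 cm; v ends 9 cm/s.
9–15 s: v starts 9 cm/s; Δx = 9·6 + ½·11·6² = 252 cm; v ends 75 cm/s.
x(15) = -3 + Σ Δx = 213 cm.

213 cm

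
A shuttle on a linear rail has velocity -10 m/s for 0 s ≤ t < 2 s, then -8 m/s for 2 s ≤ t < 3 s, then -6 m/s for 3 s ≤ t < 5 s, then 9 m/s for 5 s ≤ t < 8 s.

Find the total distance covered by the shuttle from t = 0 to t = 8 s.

Distance (not displacement) is the total path length: add the absolute areas under v-t.
0–2 s: |-10| × 2 = 20 m
2–3 s: |-8| × 1 = 8 m
3–5 s: |-6| × 2 = 12 m
5–8 s: |9| × 3 = 27 m
Total distance = 67 m

67 m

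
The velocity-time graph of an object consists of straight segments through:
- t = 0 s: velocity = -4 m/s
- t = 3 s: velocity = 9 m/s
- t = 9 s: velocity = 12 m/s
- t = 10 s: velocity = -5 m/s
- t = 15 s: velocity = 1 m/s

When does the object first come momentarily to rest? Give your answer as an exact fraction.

t = 12/13 s

v changes sign on 0–3 s (from -4 to 9); the graph is linear there, so v = 0 at t = 0 + (4)·(3 − 0)/(9 − -4) = 12/13 s.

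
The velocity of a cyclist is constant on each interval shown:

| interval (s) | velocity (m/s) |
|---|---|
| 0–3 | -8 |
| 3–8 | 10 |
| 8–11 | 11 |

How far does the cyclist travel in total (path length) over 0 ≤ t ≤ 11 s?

Total distance travelled is ∫|v| dt — sum the magnitudes of each area piece.
0–3 s: |-8| × 3 = 24 m
3–8 s: |10| × 5 = 50 m
8–11 s: |11| × 3 = 33 m
Total distance = 107 m

107 m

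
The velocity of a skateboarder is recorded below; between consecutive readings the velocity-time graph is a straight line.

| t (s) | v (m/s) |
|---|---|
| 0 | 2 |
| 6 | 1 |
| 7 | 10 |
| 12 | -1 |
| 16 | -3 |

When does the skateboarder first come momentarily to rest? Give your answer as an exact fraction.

v changes sign on 7–12 s (from 10 to -1); the graph is linear there, so v = 0 at t = 7 + (-10)·(12 − 7)/(-1 − 10) = 127/11 s.

t = 127/11 s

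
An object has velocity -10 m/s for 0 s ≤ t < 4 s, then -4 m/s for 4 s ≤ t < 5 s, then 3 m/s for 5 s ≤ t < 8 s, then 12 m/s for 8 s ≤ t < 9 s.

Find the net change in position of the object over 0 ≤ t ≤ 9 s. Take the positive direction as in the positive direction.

Displacement is the signed area under the v-t curve.
0–4 s: -10 × 4 = -40 m
4–5 s: -4 × 1 = -4 m
5–8 s: 3 × 3 = 9 m
8–9 s: 12 × 1 = 12 m
Net displacement = -23 m

-23 m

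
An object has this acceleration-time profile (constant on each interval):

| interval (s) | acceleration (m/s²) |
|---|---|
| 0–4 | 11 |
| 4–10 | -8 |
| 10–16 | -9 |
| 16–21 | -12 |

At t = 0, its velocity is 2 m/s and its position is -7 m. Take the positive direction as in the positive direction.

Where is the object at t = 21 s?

On each constant-a segment, Δv = aΔt and Δx = v₀Δt + ½aΔt²; chain segment to segment.
0–4 s: v starts 2 m/s; Δx = 2·4 + ½·11·4² = 96 m; v ends 46 m/s.
4–10 s: v starts 46 m/s; Δx = 46·6 + ½·-8·6² = 132 m; v ends -2 m/s.
10–16 s: v starts -2 m/s; Δx = -2·6 + ½·-9·6² = -174 m; v ends -56 m/s.
16–21 s: v starts -56 m/s; Δx = -56·5 + ½·-12·5² = -430 m; v ends -116 m/s.
x(21) = -7 + Σ Δx = -383 m.

-383 m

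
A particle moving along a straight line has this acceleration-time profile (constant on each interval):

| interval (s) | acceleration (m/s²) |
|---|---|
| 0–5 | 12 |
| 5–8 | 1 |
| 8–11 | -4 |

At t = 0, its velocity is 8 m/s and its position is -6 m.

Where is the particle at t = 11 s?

On each constant-a segment, Δv = aΔt and Δx = v₀Δt + ½aΔt²; chain segment to segment.
0–5 s: v starts 8 m/s; Δx = 8·5 + ½·12·5² = 190 m; v ends 68 m/s.
5–8 s: v starts 68 m/s; Δx = 68·3 + ½·1·3² = 208.5 m; v ends 71 m/s.
8–11 s: v starts 71 m/s; Δx = 71·3 + ½·-4·3² = 195 m; v ends 59 m/s.
x(11) = -6 + Σ Δx = 587.5 m.

587.5 m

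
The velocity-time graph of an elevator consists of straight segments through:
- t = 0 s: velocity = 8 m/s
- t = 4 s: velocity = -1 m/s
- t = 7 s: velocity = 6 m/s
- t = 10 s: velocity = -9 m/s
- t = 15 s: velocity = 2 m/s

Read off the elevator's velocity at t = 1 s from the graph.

On 0–4 s the graph is linear from 8 to -1 m/s: v(1) = 8 + (-1 − 8)·(1 − 0)/(4 − 0) = 5.75 m/s.

5.75 m/s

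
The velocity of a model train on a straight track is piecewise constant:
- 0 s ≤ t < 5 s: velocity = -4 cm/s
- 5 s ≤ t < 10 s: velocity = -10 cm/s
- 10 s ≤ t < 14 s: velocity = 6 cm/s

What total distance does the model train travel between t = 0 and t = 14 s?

Total distance travelled is ∫|v| dt — sum the magnitudes of each area piece.
0–5 s: |-4| × 5 = 20 cm
5–10 s: |-10| × 5 = 50 cm
10–14 s: |6| × 4 = 24 cm
Total distance = 94 cm

94 cm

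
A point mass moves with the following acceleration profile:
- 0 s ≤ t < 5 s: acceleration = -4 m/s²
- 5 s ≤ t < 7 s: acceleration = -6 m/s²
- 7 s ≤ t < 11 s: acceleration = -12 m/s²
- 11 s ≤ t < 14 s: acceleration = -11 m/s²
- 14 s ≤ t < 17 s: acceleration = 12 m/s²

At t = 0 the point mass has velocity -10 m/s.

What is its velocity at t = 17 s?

-87 m/s

Δv equals the area under the a-t graph; then v = v₀ + Δv.
0–5 s: -4 × 5 = -20 m/s
5–7 s: -6 × 2 = -12 m/s
7–11 s: -12 × 4 = -48 m/s
11–14 s: -11 × 3 = -33 m/s
14–17 s: 12 × 3 = 36 m/s
Δv = -77 m/s, so v(17) = -10 + (-77) = -87 m/s.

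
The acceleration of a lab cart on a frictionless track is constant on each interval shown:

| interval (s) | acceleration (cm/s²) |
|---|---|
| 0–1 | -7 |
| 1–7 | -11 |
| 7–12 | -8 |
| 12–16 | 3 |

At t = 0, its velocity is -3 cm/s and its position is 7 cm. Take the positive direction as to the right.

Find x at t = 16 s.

-1177.5 cm

On each constant-a segment, Δv = aΔt and Δx = v₀Δt + ½aΔt²; chain segment to segment.
0–1 s: v starts -3 cm/s; Δx = -3·1 + ½·-7·1² = -6.5 cm; v ends -10 cm/s.
1–7 s: v starts -10 cm/s; Δx = -10·6 + ½·-11·6² = -258 cm; v ends -76 cm/s.
7–12 s: v starts -76 cm/s; Δx = -76·5 + ½·-8·5² = -480 cm; v ends -116 cm/s.
12–16 s: v starts -116 cm/s; Δx = -116·4 + ½·3·4² = -440 cm; v ends -104 cm/s.
x(16) = 7 + Σ Δx = -1177.5 cm.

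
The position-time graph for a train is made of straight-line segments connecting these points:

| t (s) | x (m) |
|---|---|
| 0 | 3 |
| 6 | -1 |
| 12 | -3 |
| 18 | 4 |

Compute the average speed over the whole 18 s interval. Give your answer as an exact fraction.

13/18 m/s

Average speed = (total path length)/(elapsed time); on a piecewise-linear x-t graph the path length is Σ|Δx|.
0–6 s: |Δx| = |-1 − 3| = 4 m
6–12 s: |Δx| = |-3 − -1| = 2 m
12–18 s: |Δx| = |4 − -3| = 7 m
Total path = 13 m; average speed = 13/18 = 13/18 m/s.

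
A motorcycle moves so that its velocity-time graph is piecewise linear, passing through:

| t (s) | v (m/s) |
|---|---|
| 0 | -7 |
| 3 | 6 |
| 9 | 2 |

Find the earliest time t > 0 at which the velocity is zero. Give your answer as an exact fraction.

v changes sign on 0–3 s (from -7 to 6); the graph is linear there, so v = 0 at t = 0 + (7)·(3 − 0)/(6 − -7) = 21/13 s.

t = 21/13 s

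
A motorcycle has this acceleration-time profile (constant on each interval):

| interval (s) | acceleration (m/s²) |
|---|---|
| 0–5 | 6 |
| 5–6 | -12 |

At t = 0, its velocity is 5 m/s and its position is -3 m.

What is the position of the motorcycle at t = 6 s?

126 m

On each constant-a segment, Δv = aΔt and Δx = v₀Δt + ½aΔt²; chain segment to segment.
0–5 s: v starts 5 m/s; Δx = 5·5 + ½·6·5² = 100 m; v ends 35 m/s.
5–6 s: v starts 35 m/s; Δx = 35·1 + ½·-12·1² = 29 m; v ends 23 m/s.
x(6) = -3 + Σ Δx = 126 m.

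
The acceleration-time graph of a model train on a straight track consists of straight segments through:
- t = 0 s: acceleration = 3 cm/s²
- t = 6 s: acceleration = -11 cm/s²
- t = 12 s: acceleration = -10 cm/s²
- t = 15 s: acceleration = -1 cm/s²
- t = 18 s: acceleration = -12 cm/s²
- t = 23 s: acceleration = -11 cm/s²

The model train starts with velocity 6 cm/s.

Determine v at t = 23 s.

Δv equals the area under the a-t graph; then v = v₀ + Δv.
0–6 s: ½(3 + -11)(6) = -24 cm/s
6–12 s: ½(-11 + -10)(6) = -63 cm/s
12–15 s: ½(-10 + -1)(3) = -16.5 cm/s
15–18 s: ½(-1 + -12)(3) = -19.5 cm/s
18–23 s: ½(-12 + -11)(5) = -57.5 cm/s
Δv = -180.5 cm/s, so v(23) = 6 + (-180.5) = -174.5 cm/s.

-174.5 cm/s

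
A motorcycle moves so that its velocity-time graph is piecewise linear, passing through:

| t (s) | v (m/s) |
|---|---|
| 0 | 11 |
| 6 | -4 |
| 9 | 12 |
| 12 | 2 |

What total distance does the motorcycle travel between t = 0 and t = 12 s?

Total distance travelled is ∫|v| dt — sum the magnitudes of each area piece.
0–6 s: v = 0 at t = 4.4 s; triangle areas 24.2 + 3.2 = 27.4 m
6–9 s: v = 0 at t = 6.75 s; triangle areas 1.5 + 13.5 = 15 m
9–12 s: |½(12 + 2)(3)| = 21 m
Total distance = 63.4 m

63.4 m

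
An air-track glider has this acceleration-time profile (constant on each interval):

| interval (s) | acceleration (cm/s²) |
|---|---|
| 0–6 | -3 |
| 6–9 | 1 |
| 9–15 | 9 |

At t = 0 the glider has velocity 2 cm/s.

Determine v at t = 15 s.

Δv equals the area under the a-t graph; then v = v₀ + Δv.
0–6 s: -3 × 6 = -18 cm/s
6–9 s: 1 × 3 = 3 cm/s
9–15 s: 9 × 6 = 54 cm/s
Δv = 39 cm/s, so v(15) = 2 + (39) = 41 cm/s.

41 cm/s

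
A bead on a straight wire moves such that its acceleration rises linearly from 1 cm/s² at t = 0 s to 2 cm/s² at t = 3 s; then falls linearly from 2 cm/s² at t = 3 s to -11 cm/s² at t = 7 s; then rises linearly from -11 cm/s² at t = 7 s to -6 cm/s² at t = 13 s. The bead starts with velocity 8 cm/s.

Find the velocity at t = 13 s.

-56.5 cm/s

Δv equals the area under the a-t graph; then v = v₀ + Δv.
0–3 s: ½(1 + 2)(3) = 4.5 cm/s
3–7 s: ½(2 + -11)(4) = -18 cm/s
7–13 s: ½(-11 + -6)(6) = -51 cm/s
Δv = -64.5 cm/s, so v(13) = 8 + (-64.5) = -56.5 cm/s.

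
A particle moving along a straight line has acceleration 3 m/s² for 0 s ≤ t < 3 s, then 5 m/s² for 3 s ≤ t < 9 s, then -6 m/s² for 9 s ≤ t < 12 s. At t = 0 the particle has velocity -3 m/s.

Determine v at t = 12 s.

Δv equals the area under the a-t graph; then v = v₀ + Δv.
0–3 s: 3 × 3 = 9 m/s
3–9 s: 5 × 6 = 30 m/s
9–12 s: -6 × 3 = -18 m/s
Δv = 21 m/s, so v(12) = -3 + (21) = 18 m/s.

18 m/s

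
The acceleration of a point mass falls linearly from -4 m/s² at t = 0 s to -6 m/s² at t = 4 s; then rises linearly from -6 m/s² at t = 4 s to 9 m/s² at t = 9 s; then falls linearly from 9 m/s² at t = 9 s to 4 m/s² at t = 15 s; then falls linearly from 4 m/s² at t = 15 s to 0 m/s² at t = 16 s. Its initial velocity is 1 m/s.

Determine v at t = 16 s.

Δv equals the area under the a-t graph; then v = v₀ + Δv.
0–4 s: ½(-4 + -6)(4) = -20 m/s
4–9 s: ½(-6 + 9)(5) = 7.5 m/s
9–15 s: ½(9 + 4)(6) = 39 m/s
15–16 s: ½(4 + 0)(1) = 2 m/s
Δv = 28.5 m/s, so v(16) = 1 + (28.5) = 29.5 m/s.

29.5 m/s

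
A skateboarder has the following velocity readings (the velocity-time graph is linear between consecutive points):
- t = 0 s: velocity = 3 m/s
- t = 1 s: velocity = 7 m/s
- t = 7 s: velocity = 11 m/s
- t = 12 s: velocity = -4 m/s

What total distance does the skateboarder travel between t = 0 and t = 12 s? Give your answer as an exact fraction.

491/6 m

Total distance travelled is ∫|v| dt — sum the magnitudes of each area piece.
0–1 s: |½(3 + 7)(1)| = 5 m
1–7 s: |½(7 + 11)(6)| = 54 m
7–12 s: v = 0 at t = 32/3 s; triangle areas 121/6 + 8/3 = 137/6 m
Total distance = 491/6 m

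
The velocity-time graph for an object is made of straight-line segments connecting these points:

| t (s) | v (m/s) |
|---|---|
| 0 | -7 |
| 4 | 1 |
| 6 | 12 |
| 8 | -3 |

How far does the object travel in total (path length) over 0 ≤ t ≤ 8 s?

35.7 m

Distance (not displacement) is the total path length: add the absolute areas under v-t.
0–4 s: v = 0 at t = 3.5 s; triangle areas 12.25 + 0.25 = 12.5 m
4–6 s: |½(1 + 12)(2)| = 13 m
6–8 s: v = 0 at t = 7.6 s; triangle areas 9.6 + 0.6 = 10.2 m
Total distance = 35.7 m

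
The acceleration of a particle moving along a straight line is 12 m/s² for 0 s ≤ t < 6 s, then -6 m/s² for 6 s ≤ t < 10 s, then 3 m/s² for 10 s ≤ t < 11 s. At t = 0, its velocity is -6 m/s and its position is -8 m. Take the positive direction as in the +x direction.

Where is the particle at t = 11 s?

431.5 m

On each constant-a segment, Δv = aΔt and Δx = v₀Δt + ½aΔt²; chain segment to segment.
0–6 s: v starts -6 m/s; Δx = -6·6 + ½·12·6² = 180 m; v ends 66 m/s.
6–10 s: v starts 66 m/s; Δx = 66·4 + ½·-6·4² = 216 m; v ends 42 m/s.
10–11 s: v starts 42 m/s; Δx = 42·1 + ½·3·1² = 43.5 m; v ends 45 m/s.
x(11) = -8 + Σ Δx = 431.5 m.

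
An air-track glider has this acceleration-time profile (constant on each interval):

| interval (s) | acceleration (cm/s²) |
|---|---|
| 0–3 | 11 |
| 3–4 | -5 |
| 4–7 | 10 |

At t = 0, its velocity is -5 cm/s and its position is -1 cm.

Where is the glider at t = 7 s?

On each constant-a segment, Δv = aΔt and Δx = v₀Δt + ½aΔt²; chain segment to segment.
0–3 s: v starts -5 cm/s; Δx = -5·3 + ½·11·3² = 34.5 cm; v ends 28 cm/s.
3–4 s: v starts 28 cm/s; Δx = 28·1 + ½·-5·1² = 25.5 cm; v ends 23 cm/s.
4–7 s: v starts 23 cm/s; Δx = 23·3 + ½·10·3² = 114 cm; v ends 53 cm/s.
x(7) = -1 + Σ Δx = 173 cm.

173 cm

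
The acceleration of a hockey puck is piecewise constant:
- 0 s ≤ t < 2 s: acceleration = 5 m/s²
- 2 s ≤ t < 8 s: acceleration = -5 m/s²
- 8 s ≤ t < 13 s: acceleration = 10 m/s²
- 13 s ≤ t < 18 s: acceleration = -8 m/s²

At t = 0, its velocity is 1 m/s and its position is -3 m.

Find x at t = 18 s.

70 m

On each constant-a segment, Δv = aΔt and Δx = v₀Δt + ½aΔt²; chain segment to segment.
0–2 s: v starts 1 m/s; Δx = 1·2 + ½·5·2² = 12 m; v ends 11 m/s.
2–8 s: v starts 11 m/s; Δx = 11·6 + ½·-5·6² = -24 m; v ends -19 m/s.
8–13 s: v starts -19 m/s; Δx = -19·5 + ½·10·5² = 30 m; v ends 31 m/s.
13–18 s: v starts 31 m/s; Δx = 31·5 + ½·-8·5² = 55 m; v ends -9 m/s.
x(18) = -3 + Σ Δx = 70 m.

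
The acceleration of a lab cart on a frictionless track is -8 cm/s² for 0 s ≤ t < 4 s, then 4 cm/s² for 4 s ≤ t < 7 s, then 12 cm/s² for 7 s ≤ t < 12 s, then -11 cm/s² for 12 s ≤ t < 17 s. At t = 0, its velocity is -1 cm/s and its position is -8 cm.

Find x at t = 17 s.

On each constant-a segment, Δv = aΔt and Δx = v₀Δt + ½aΔt²; chain segment to segment.
0–4 s: v starts -1 cm/s; Δx = -1·4 + ½·-8·4² = -68 cm; v ends -33 cm/s.
4–7 s: v starts -33 cm/s; Δx = -33·3 + ½·4·3² = -81 cm; v ends -21 cm/s.
7–12 s: v starts -21 cm/s; Δx = -21·5 + ½·12·5² = 45 cm; v ends 39 cm/s.
12–17 s: v starts 39 cm/s; Δx = 39·5 + ½·-11·5² = 57.5 cm; v ends -16 cm/s.
x(17) = -8 + Σ Δx = -54.5 cm.

-54.5 cm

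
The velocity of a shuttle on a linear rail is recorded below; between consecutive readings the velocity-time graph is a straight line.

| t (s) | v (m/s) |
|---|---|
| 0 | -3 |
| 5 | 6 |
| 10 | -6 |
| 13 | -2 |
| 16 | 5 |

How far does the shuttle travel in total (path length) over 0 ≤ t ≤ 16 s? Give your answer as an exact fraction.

Total distance travelled is ∫|v| dt — sum the magnitudes of each area piece.
0–5 s: v = 0 at t = 5/3 s; triangle areas 2.5 + 10 = 12.5 m
5–10 s: v = 0 at t = 7.5 s; triangle areas 7.5 + 7.5 = 15 m
10–13 s: |½(-6 + -2)(3)| = 12 m
13–16 s: v = 0 at t = 97/7 s; triangle areas 6/7 + 75/14 = 87/14 m
Total distance = 320/7 m

320/7 m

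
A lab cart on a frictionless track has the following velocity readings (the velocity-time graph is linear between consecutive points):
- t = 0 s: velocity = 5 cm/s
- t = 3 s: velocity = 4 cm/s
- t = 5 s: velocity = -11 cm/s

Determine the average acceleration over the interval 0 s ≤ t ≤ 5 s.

Average acceleration = Δv/Δt = (-11 − 5)/(5 − 0) = -3.2 cm/s².

-3.2 cm/s²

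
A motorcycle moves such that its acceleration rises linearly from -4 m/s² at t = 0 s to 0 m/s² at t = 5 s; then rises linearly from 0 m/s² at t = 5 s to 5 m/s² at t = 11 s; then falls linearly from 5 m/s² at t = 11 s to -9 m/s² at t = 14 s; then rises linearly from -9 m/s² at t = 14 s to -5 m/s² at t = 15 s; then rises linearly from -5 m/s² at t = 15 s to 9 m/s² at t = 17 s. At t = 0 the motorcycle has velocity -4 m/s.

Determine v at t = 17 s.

Δv equals the area under the a-t graph; then v = v₀ + Δv.
0–5 s: ½(-4 + 0)(5) = -10 m/s
5–11 s: ½(0 + 5)(6) = 15 m/s
11–14 s: ½(5 + -9)(3) = -6 m/s
14–15 s: ½(-9 + -5)(1) = -7 m/s
15–17 s: ½(-5 + 9)(2) = 4 m/s
Δv = -4 m/s, so v(17) = -4 + (-4) = -8 m/s.

-8 m/s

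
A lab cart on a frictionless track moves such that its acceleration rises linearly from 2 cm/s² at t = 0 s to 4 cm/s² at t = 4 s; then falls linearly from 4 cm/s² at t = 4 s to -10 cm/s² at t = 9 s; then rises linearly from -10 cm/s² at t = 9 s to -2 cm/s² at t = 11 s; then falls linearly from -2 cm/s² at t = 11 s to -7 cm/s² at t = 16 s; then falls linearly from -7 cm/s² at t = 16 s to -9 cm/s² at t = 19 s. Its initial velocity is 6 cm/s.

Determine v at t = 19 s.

-55.5 cm/s

Δv equals the area under the a-t graph; then v = v₀ + Δv.
0–4 s: ½(2 + 4)(4) = 12 cm/s
4–9 s: ½(4 + -10)(5) = -15 cm/s
9–11 s: ½(-10 + -2)(2) = -12 cm/s
11–16 s: ½(-2 + -7)(5) = -22.5 cm/s
16–19 s: ½(-7 + -9)(3) = -24 cm/s
Δv = -61.5 cm/s, so v(19) = 6 + (-61.5) = -55.5 cm/s.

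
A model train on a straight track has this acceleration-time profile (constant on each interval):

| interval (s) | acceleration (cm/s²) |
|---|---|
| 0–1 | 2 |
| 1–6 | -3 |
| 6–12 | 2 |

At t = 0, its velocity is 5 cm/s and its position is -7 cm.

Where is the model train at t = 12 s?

On each constant-a segment, Δv = aΔt and Δx = v₀Δt + ½aΔt²; chain segment to segment.
0–1 s: v starts 5 cm/s; Δx = 5·1 + ½·2·1² = 6 cm; v ends 7 cm/s.
1–6 s: v starts 7 cm/s; Δx = 7·5 + ½·-3·5² = -2.5 cm; v ends -8 cm/s.
6–12 s: v starts -8 cm/s; Δx = -8·6 + ½·2·6² = -12 cm; v ends 4 cm/s.
x(12) = -7 + Σ Δx = -15.5 cm.

-15.5 cm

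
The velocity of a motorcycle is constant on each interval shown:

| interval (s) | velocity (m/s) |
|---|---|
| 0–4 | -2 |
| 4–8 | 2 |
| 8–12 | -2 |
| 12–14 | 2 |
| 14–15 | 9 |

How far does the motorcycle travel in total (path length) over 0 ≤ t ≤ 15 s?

Distance (not displacement) is the total path length: add the absolute areas under v-t.
0–4 s: |-2| × 4 = 8 m
4–8 s: |2| × 4 = 8 m
8–12 s: |-2| × 4 = 8 m
12–14 s: |2| × 2 = 4 m
14–15 s: |9| × 1 = 9 m
Total distance = 37 m

37 m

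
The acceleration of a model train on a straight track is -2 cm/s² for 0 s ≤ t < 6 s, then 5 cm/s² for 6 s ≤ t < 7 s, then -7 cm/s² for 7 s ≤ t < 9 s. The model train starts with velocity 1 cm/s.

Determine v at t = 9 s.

-20 cm/s

Δv equals the area under the a-t graph; then v = v₀ + Δv.
0–6 s: -2 × 6 = -12 cm/s
6–7 s: 5 × 1 = 5 cm/s
7–9 s: -7 × 2 = -14 cm/s
Δv = -21 cm/s, so v(9) = 1 + (-21) = -20 cm/s.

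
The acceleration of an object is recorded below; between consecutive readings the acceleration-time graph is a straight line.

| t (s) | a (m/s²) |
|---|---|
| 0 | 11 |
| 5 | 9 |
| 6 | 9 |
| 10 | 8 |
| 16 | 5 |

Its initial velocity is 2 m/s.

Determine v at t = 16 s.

134 m/s

Δv equals the area under the a-t graph; then v = v₀ + Δv.
0–5 s: ½(11 + 9)(5) = 50 m/s
5–6 s: 9 × 1 = 9 m/s
6–10 s: ½(9 + 8)(4) = 34 m/s
10–16 s: ½(8 + 5)(6) = 39 m/s
Δv = 132 m/s, so v(16) = 2 + (132) = 134 m/s.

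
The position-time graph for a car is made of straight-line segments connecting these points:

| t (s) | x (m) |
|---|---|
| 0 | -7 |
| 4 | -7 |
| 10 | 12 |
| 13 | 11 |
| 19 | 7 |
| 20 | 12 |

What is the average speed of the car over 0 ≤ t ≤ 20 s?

1.45 m/s

Average speed = (total path length)/(elapsed time); on a piecewise-linear x-t graph the path length is Σ|Δx|.
0–4 s: |Δx| = |-7 − -7| = 0 m
4–10 s: |Δx| = |12 − -7| = 19 m
10–13 s: |Δx| = |11 − 12| = 1 m
13–19 s: |Δx| = |7 − 11| = 4 m
19–20 s: |Δx| = |12 − 7| = 5 m
Total path = 29 m; average speed = 29/20 = 1.45 m/s.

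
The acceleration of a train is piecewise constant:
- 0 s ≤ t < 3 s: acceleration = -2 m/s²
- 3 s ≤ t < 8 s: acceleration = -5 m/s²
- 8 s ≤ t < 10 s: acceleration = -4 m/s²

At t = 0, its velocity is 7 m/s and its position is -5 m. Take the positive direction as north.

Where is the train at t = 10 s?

On each constant-a segment, Δv = aΔt and Δx = v₀Δt + ½aΔt²; chain segment to segment.
0–3 s: v starts 7 m/s; Δx = 7·3 + ½·-2·3² = 12 m; v ends 1 m/s.
3–8 s: v starts 1 m/s; Δx = 1·5 + ½·-5·5² = -57.5 m; v ends -24 m/s.
8–10 s: v starts -24 m/s; Δx = -24·2 + ½·-4·2² = -56 m; v ends -32 m/s.
x(10) = -5 + Σ Δx = -106.5 m.

-106.5 m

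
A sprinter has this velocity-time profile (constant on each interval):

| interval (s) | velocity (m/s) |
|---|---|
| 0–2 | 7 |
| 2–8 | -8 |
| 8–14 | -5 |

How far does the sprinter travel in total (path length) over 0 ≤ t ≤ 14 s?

Distance (not displacement) is the total path length: add the absolute areas under v-t.
0–2 s: |7| × 2 = 14 m
2–8 s: |-8| × 6 = 48 m
8–14 s: |-5| × 6 = 30 m
Total distance = 92 m

92 m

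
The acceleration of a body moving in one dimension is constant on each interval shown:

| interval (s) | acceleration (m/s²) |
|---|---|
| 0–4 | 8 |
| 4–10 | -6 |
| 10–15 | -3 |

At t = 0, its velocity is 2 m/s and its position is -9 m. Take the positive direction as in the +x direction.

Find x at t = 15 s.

On each constant-a segment, Δv = aΔt and Δx = v₀Δt + ½aΔt²; chain segment to segment.
0–4 s: v starts 2 m/s; Δx = 2·4 + ½·8·4² = 72 m; v ends 34 m/s.
4–10 s: v starts 34 m/s; Δx = 34·6 + ½·-6·6² = 96 m; v ends -2 m/s.
10–15 s: v starts -2 m/s; Δx = -2·5 + ½·-3·5² = -47.5 m; v ends -17 m/s.
x(15) = -9 + Σ Δx = 111.5 m.

111.5 m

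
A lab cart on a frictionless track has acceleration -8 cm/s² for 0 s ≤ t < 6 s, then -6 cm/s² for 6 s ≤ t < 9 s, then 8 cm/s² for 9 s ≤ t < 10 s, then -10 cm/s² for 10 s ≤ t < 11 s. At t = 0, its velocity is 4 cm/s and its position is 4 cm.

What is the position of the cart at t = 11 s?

-392 cm

On each constant-a segment, Δv = aΔt and Δx = v₀Δt + ½aΔt²; chain segment to segment.
0–6 s: v starts 4 cm/s; Δx = 4·6 + ½·-8·6² = -120 cm; v ends -44 cm/s.
6–9 s: v starts -44 cm/s; Δx = -44·3 + ½·-6·3² = -159 cm; v ends -62 cm/s.
9–10 s: v starts -62 cm/s; Δx = -62·1 + ½·8·1² = -58 cm; v ends -54 cm/s.
10–11 s: v starts -54 cm/s; Δx = -54·1 + ½·-10·1² = -59 cm; v ends -64 cm/s.
x(11) = 4 + Σ Δx = -392 cm.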